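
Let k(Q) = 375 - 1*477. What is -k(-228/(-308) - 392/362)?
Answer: 102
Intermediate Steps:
k(Q) = -102 (k(Q) = 375 - 477 = -102)
-k(-228/(-308) - 392/362) = -1*(-102) = 102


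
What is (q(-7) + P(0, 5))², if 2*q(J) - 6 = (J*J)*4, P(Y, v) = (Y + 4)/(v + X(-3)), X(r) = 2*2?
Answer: 833569/81 ≈ 10291.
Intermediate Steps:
X(r) = 4
P(Y, v) = (4 + Y)/(4 + v) (P(Y, v) = (Y + 4)/(v + 4) = (4 + Y)/(4 + v))
q(J) = 3 + 2*J² (q(J) = 3 + ((J*J)*4)/2 = 3 + (J²*4)/2 = 3 + (4*J²)/2 = 3 + 2*J²)
(q(-7) + P(0, 5))² = ((3 + 2*(-7)²) + (4 + 0)/(4 + 5))² = ((3 + 2*49) + 4/9)² = ((3 + 98) + (⅑)*4)² = (101 + 4/9)² = (913/9)² = 833569/81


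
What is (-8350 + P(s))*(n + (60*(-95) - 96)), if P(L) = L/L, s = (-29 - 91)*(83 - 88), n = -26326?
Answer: 268186578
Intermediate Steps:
s = 600 (s = -120*(-5) = 600)
P(L) = 1
(-8350 + P(s))*(n + (60*(-95) - 96)) = (-8350 + 1)*(-26326 + (60*(-95) - 96)) = -8349*(-26326 + (-5700 - 96)) = -8349*(-26326 - 5796) = -8349*(-32122) = 268186578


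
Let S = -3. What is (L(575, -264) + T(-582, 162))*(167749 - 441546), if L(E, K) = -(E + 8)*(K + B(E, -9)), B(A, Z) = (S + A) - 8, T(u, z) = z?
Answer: 47842740186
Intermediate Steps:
B(A, Z) = -11 + A (B(A, Z) = (-3 + A) - 8 = -11 + A)
L(E, K) = -(8 + E)*(-11 + E + K) (L(E, K) = -(E + 8)*(K + (-11 + E)) = -(8 + E)*(-11 + E + K))
(L(575, -264) + T(-582, 162))*(167749 - 441546) = ((88 - 1*575² - 8*(-264) + 3*575 - 1*575*(-264)) + 162)*(167749 - 441546) = ((88 - 1*330625 + 2112 + 1725 + 151800) + 162)*(-273797) = ((88 - 330625 + 2112 + 1725 + 151800) + 162)*(-273797) = (-174900 + 162)*(-273797) = -174738*(-273797) = 47842740186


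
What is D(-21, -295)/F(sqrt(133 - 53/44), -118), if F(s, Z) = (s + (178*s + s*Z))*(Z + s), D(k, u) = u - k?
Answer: 12056/37018277 + 2845216*sqrt(63789)/214668988323 ≈ 0.0036732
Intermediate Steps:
F(s, Z) = (Z + s)*(179*s + Z*s) (F(s, Z) = (s + (178*s + Z*s))*(Z + s) = (179*s + Z*s)*(Z + s) = (Z + s)*(179*s + Z*s))
D(-21, -295)/F(sqrt(133 - 53/44), -118) = (-295 - 1*(-21))/((sqrt(133 - 53/44)*((-118)**2 + 179*(-118) + 179*sqrt(133 - 53/44) - 118*sqrt(133 - 53/44)))) = (-295 + 21)/((sqrt(133 - 53*1/44)*(13924 - 21122 + 179*sqrt(133 - 53*1/44) - 118*sqrt(133 - 53*1/44)))) = -274*1/(sqrt(133 - 53/44)*(13924 - 21122 + 179*sqrt(133 - 53/44) - 118*sqrt(133 - 53/44))) = -274*2*sqrt(63789)/(5799*(13924 - 21122 + 179*sqrt(5799/44) - 59*sqrt(63789)/11)) = -274*2*sqrt(63789)/(5799*(13924 - 21122 + 179*(sqrt(63789)/22) - 59*sqrt(63789)/11)) = -274*2*sqrt(63789)/(5799*(13924 - 21122 + 179*sqrt(63789)/22 - 59*sqrt(63789)/11)) = -274*2*sqrt(63789)/(5799*(-7198 + 61*sqrt(63789)/22)) = -548*sqrt(63789)/(5799*(-7198 + 61*sqrt(63789)/22))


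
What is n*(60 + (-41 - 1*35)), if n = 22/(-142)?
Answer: 176/71 ≈ 2.4789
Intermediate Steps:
n = -11/71 (n = 22*(-1/142) = -11/71 ≈ -0.15493)
n*(60 + (-41 - 1*35)) = -11*(60 + (-41 - 1*35))/71 = -11*(60 + (-41 - 35))/71 = -11*(60 - 76)/71 = -11/71*(-16) = 176/71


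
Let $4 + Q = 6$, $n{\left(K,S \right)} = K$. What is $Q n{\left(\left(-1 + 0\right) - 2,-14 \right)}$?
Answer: $-6$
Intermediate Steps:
$Q = 2$ ($Q = -4 + 6 = 2$)
$Q n{\left(\left(-1 + 0\right) - 2,-14 \right)} = 2 \left(\left(-1 + 0\right) - 2\right) = 2 \left(-1 - 2\right) = 2 \left(-3\right) = -6$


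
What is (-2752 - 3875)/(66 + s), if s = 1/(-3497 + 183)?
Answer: -21961878/218723 ≈ -100.41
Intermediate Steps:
s = -1/3314 (s = 1/(-3314) = -1/3314 ≈ -0.00030175)
(-2752 - 3875)/(66 + s) = (-2752 - 3875)/(66 - 1/3314) = -6627/218723/3314 = -6627*3314/218723 = -21961878/218723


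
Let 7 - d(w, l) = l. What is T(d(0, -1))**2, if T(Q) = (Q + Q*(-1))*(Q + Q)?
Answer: 0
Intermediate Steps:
d(w, l) = 7 - l
T(Q) = 0 (T(Q) = (Q - Q)*(2*Q) = 0*(2*Q) = 0)
T(d(0, -1))**2 = 0**2 = 0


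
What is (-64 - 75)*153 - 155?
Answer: -21422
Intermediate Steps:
(-64 - 75)*153 - 155 = -139*153 - 155 = -21267 - 155 = -21422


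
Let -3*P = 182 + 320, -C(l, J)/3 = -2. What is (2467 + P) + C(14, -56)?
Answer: 6917/3 ≈ 2305.7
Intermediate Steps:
C(l, J) = 6 (C(l, J) = -3*(-2) = 6)
P = -502/3 (P = -(182 + 320)/3 = -1/3*502 = -502/3 ≈ -167.33)
(2467 + P) + C(14, -56) = (2467 - 502/3) + 6 = 6899/3 + 6 = 6917/3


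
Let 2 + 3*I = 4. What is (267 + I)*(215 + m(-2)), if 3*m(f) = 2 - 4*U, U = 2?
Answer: 57013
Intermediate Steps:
I = 2/3 (I = -2/3 + (1/3)*4 = -2/3 + 4/3 = 2/3 ≈ 0.66667)
m(f) = -2 (m(f) = (2 - 4*2)/3 = (2 - 8)/3 = (1/3)*(-6) = -2)
(267 + I)*(215 + m(-2)) = (267 + 2/3)*(215 - 2) = (803/3)*213 = 57013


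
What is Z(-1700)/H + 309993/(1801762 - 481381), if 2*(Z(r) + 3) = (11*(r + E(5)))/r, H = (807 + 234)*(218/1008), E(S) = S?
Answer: 347815379668/1414988499285 ≈ 0.24581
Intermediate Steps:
H = 37823/168 (H = 1041*(218*(1/1008)) = 1041*(109/504) = 37823/168 ≈ 225.14)
Z(r) = -3 + (55 + 11*r)/(2*r) (Z(r) = -3 + ((11*(r + 5))/r)/2 = -3 + ((11*(5 + r))/r)/2 = -3 + ((55 + 11*r)/r)/2 = -3 + (55 + 11*r)/(2*r))
Z(-1700)/H + 309993/(1801762 - 481381) = ((5/2)*(11 - 1700)/(-1700))/(37823/168) + 309993/(1801762 - 481381) = ((5/2)*(-1/1700)*(-1689))*(168/37823) + 309993/1320381 = (1689/680)*(168/37823) + 309993*(1/1320381) = 35469/3214955 + 103331/440127 = 347815379668/1414988499285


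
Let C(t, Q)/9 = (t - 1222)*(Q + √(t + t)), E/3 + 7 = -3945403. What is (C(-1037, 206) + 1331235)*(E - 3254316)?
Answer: 43112950485246 + 306805890726*I*√2074 ≈ 4.3113e+13 + 1.3972e+13*I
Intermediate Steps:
E = -11836230 (E = -21 + 3*(-3945403) = -21 - 11836209 = -11836230)
C(t, Q) = 9*(-1222 + t)*(Q + √2*√t) (C(t, Q) = 9*((t - 1222)*(Q + √(t + t))) = 9*((-1222 + t)*(Q + √(2*t))) = 9*((-1222 + t)*(Q + √2*√t)) = 9*(-1222 + t)*(Q + √2*√t))
(C(-1037, 206) + 1331235)*(E - 3254316) = ((-10998*206 - 10998*√2*√(-1037) + 9*206*(-1037) + 9*√2*(-1037)^(3/2)) + 1331235)*(-11836230 - 3254316) = ((-2265588 - 10998*√2*I*√1037 - 1922598 + 9*√2*(-1037*I*√1037)) + 1331235)*(-15090546) = ((-2265588 - 10998*I*√2074 - 1922598 - 9333*I*√2074) + 1331235)*(-15090546) = ((-4188186 - 20331*I*√2074) + 1331235)*(-15090546) = (-2856951 - 20331*I*√2074)*(-15090546) = 43112950485246 + 306805890726*I*√2074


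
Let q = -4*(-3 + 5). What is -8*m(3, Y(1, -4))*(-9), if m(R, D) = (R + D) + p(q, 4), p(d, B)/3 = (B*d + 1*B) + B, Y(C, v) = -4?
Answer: -5256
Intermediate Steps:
q = -8 (q = -4*2 = -8)
p(d, B) = 6*B + 3*B*d (p(d, B) = 3*((B*d + 1*B) + B) = 3*((B*d + B) + B) = 3*((B + B*d) + B) = 3*(2*B + B*d) = 6*B + 3*B*d)
m(R, D) = -72 + D + R (m(R, D) = (R + D) + 3*4*(2 - 8) = (D + R) + 3*4*(-6) = (D + R) - 72 = -72 + D + R)
-8*m(3, Y(1, -4))*(-9) = -8*(-72 - 4 + 3)*(-9) = -8*(-73)*(-9) = 584*(-9) = -5256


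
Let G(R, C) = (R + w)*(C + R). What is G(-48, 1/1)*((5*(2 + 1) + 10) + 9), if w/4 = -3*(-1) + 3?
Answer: 38352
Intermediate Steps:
w = 24 (w = 4*(-3*(-1) + 3) = 4*(3 + 3) = 4*6 = 24)
G(R, C) = (24 + R)*(C + R) (G(R, C) = (R + 24)*(C + R) = (24 + R)*(C + R))
G(-48, 1/1)*((5*(2 + 1) + 10) + 9) = ((-48)² + 24/1 + 24*(-48) - 48/1)*((5*(2 + 1) + 10) + 9) = (2304 + 24*1 - 1152 + 1*(-48))*((5*3 + 10) + 9) = (2304 + 24 - 1152 - 48)*((15 + 10) + 9) = 1128*(25 + 9) = 1128*34 = 38352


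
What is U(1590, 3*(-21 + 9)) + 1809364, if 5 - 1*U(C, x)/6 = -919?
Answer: 1814908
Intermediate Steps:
U(C, x) = 5544 (U(C, x) = 30 - 6*(-919) = 30 + 5514 = 5544)
U(1590, 3*(-21 + 9)) + 1809364 = 5544 + 1809364 = 1814908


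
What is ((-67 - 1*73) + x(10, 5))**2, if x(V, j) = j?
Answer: 18225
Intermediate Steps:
((-67 - 1*73) + x(10, 5))**2 = ((-67 - 1*73) + 5)**2 = ((-67 - 73) + 5)**2 = (-140 + 5)**2 = (-135)**2 = 18225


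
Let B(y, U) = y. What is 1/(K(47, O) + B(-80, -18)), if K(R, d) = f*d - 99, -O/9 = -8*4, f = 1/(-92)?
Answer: -23/4189 ≈ -0.0054906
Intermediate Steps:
f = -1/92 ≈ -0.010870
O = 288 (O = -(-18)*4*4 = -(-18)*16 = -9*(-32) = 288)
K(R, d) = -99 - d/92 (K(R, d) = -d/92 - 99 = -99 - d/92)
1/(K(47, O) + B(-80, -18)) = 1/((-99 - 1/92*288) - 80) = 1/((-99 - 72/23) - 80) = 1/(-2349/23 - 80) = 1/(-4189/23) = -23/4189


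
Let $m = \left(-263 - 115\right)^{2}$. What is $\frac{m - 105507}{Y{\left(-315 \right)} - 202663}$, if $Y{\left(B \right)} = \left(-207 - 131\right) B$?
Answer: $- \frac{37377}{96193} \approx -0.38856$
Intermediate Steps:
$Y{\left(B \right)} = - 338 B$ ($Y{\left(B \right)} = \left(-207 - 131\right) B = - 338 B$)
$m = 142884$ ($m = \left(-378\right)^{2} = 142884$)
$\frac{m - 105507}{Y{\left(-315 \right)} - 202663} = \frac{142884 - 105507}{\left(-338\right) \left(-315\right) - 202663} = \frac{37377}{106470 - 202663} = \frac{37377}{-96193} = 37377 \left(- \frac{1}{96193}\right) = - \frac{37377}{96193}$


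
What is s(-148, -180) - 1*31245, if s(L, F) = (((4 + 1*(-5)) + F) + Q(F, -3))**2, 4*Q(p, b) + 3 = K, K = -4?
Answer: 34441/16 ≈ 2152.6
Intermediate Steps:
Q(p, b) = -7/4 (Q(p, b) = -3/4 + (1/4)*(-4) = -3/4 - 1 = -7/4)
s(L, F) = (-11/4 + F)**2 (s(L, F) = (((4 + 1*(-5)) + F) - 7/4)**2 = (((4 - 5) + F) - 7/4)**2 = ((-1 + F) - 7/4)**2 = (-11/4 + F)**2)
s(-148, -180) - 1*31245 = (-11 + 4*(-180))**2/16 - 1*31245 = (-11 - 720)**2/16 - 31245 = (1/16)*(-731)**2 - 31245 = (1/16)*534361 - 31245 = 534361/16 - 31245 = 34441/16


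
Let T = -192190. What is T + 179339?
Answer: -12851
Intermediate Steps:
T + 179339 = -192190 + 179339 = -12851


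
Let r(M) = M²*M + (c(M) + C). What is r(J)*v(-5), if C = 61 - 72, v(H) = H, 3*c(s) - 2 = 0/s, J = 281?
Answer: -332820460/3 ≈ -1.1094e+8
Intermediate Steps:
c(s) = ⅔ (c(s) = ⅔ + (0/s)/3 = ⅔ + (⅓)*0 = ⅔ + 0 = ⅔)
C = -11
r(M) = -31/3 + M³ (r(M) = M²*M + (⅔ - 11) = M³ - 31/3 = -31/3 + M³)
r(J)*v(-5) = (-31/3 + 281³)*(-5) = (-31/3 + 22188041)*(-5) = (66564092/3)*(-5) = -332820460/3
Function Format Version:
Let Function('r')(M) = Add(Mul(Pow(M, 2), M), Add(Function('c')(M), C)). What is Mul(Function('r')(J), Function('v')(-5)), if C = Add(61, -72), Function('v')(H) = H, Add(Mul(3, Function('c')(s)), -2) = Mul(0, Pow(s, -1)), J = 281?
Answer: Rational(-332820460, 3) ≈ -1.1094e+8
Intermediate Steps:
Function('c')(s) = Rational(2, 3) (Function('c')(s) = Add(Rational(2, 3), Mul(Rational(1, 3), Mul(0, Pow(s, -1)))) = Add(Rational(2, 3), Mul(Rational(1, 3), 0)) = Add(Rational(2, 3), 0) = Rational(2, 3))
C = -11
Function('r')(M) = Add(Rational(-31, 3), Pow(M, 3)) (Function('r')(M) = Add(Mul(Pow(M, 2), M), Add(Rational(2, 3), -11)) = Add(Pow(M, 3), Rational(-31, 3)) = Add(Rational(-31, 3), Pow(M, 3)))
Mul(Function('r')(J), Function('v')(-5)) = Mul(Add(Rational(-31, 3), Pow(281, 3)), -5) = Mul(Add(Rational(-31, 3), 22188041), -5) = Mul(Rational(66564092, 3), -5) = Rational(-332820460, 3)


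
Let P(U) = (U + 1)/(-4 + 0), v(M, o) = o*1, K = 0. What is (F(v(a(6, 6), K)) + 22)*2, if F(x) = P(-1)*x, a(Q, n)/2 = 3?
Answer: 44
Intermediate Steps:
a(Q, n) = 6 (a(Q, n) = 2*3 = 6)
v(M, o) = o
P(U) = -¼ - U/4 (P(U) = (1 + U)/(-4) = (1 + U)*(-¼) = -¼ - U/4)
F(x) = 0 (F(x) = (-¼ - ¼*(-1))*x = (-¼ + ¼)*x = 0*x = 0)
(F(v(a(6, 6), K)) + 22)*2 = (0 + 22)*2 = 22*2 = 44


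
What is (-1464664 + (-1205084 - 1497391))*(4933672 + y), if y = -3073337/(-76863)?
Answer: -1580262052672284947/76863 ≈ -2.0559e+13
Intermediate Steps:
y = 3073337/76863 (y = -3073337*(-1/76863) = 3073337/76863 ≈ 39.985)
(-1464664 + (-1205084 - 1497391))*(4933672 + y) = (-1464664 + (-1205084 - 1497391))*(4933672 + 3073337/76863) = (-1464664 - 2702475)*(379219904273/76863) = -4167139*379219904273/76863 = -1580262052672284947/76863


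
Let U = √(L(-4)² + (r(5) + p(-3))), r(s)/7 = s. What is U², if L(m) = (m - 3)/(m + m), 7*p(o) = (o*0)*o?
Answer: 2289/64 ≈ 35.766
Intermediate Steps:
r(s) = 7*s
p(o) = 0 (p(o) = ((o*0)*o)/7 = (0*o)/7 = (⅐)*0 = 0)
L(m) = (-3 + m)/(2*m) (L(m) = (-3 + m)/((2*m)) = (-3 + m)*(1/(2*m)) = (-3 + m)/(2*m))
U = √2289/8 (U = √(((½)*(-3 - 4)/(-4))² + (7*5 + 0)) = √(((½)*(-¼)*(-7))² + (35 + 0)) = √((7/8)² + 35) = √(49/64 + 35) = √(2289/64) = √2289/8 ≈ 5.9804)
U² = (√2289/8)² = 2289/64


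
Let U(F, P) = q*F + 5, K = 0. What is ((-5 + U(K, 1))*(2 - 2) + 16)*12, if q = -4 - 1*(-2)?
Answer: 192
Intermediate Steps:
q = -2 (q = -4 + 2 = -2)
U(F, P) = 5 - 2*F (U(F, P) = -2*F + 5 = 5 - 2*F)
((-5 + U(K, 1))*(2 - 2) + 16)*12 = ((-5 + (5 - 2*0))*(2 - 2) + 16)*12 = ((-5 + (5 + 0))*0 + 16)*12 = ((-5 + 5)*0 + 16)*12 = (0*0 + 16)*12 = (0 + 16)*12 = 16*12 = 192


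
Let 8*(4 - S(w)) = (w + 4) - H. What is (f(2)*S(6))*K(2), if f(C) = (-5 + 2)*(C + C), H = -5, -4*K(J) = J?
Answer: 51/4 ≈ 12.750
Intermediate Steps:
K(J) = -J/4
f(C) = -6*C
S(w) = 23/8 - w/8 (S(w) = 4 - ((w + 4) - 1*(-5))/8 = 4 - ((4 + w) + 5)/8 = 4 - (9 + w)/8 = 4 + (-9/8 - w/8) = 23/8 - w/8)
(f(2)*S(6))*K(2) = ((-6*2)*(23/8 - ⅛*6))*(-¼*2) = -12*(23/8 - ¾)*(-½) = -12*17/8*(-½) = -51/2*(-½) = 51/4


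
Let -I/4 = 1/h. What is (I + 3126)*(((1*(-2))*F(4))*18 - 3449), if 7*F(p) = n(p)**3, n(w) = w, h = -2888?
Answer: -59690164931/5054 ≈ -1.1810e+7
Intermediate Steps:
I = 1/722 (I = -4/(-2888) = -4*(-1/2888) = 1/722 ≈ 0.0013850)
F(p) = p**3/7
(I + 3126)*(((1*(-2))*F(4))*18 - 3449) = (1/722 + 3126)*(((1*(-2))*((1/7)*4**3))*18 - 3449) = 2256973*(-2*64/7*18 - 3449)/722 = 2256973*(-128/7*18 - 3449)/722 = 2256973*(-2304/7 - 3449)/722 = (2256973/722)*(-26447/7) = -59690164931/5054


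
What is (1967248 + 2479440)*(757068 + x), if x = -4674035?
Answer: -17417530155296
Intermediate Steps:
(1967248 + 2479440)*(757068 + x) = (1967248 + 2479440)*(757068 - 4674035) = 4446688*(-3916967) = -17417530155296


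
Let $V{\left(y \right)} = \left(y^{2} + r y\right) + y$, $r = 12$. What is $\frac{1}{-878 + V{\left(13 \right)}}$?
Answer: $- \frac{1}{540} \approx -0.0018519$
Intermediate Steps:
$V{\left(y \right)} = y^{2} + 13 y$ ($V{\left(y \right)} = \left(y^{2} + 12 y\right) + y = y^{2} + 13 y$)
$\frac{1}{-878 + V{\left(13 \right)}} = \frac{1}{-878 + 13 \left(13 + 13\right)} = \frac{1}{-878 + 13 \cdot 26} = \frac{1}{-878 + 338} = \frac{1}{-540} = - \frac{1}{540}$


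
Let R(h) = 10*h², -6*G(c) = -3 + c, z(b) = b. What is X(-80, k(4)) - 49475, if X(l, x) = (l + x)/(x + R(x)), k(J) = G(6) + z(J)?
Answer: -1385317/28 ≈ -49476.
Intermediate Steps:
G(c) = ½ - c/6 (G(c) = -(-3 + c)/6 = ½ - c/6)
k(J) = -½ + J (k(J) = (½ - ⅙*6) + J = (½ - 1) + J = -½ + J)
X(l, x) = (l + x)/(x + 10*x²)
X(-80, k(4)) - 49475 = (-80 + (-½ + 4))/((-½ + 4)*(1 + 10*(-½ + 4))) - 49475 = (-80 + 7/2)/((7/2)*(1 + 10*(7/2))) - 49475 = (2/7)*(-153/2)/(1 + 35) - 49475 = (2/7)*(-153/2)/36 - 49475 = (2/7)*(1/36)*(-153/2) - 49475 = -17/28 - 49475 = -1385317/28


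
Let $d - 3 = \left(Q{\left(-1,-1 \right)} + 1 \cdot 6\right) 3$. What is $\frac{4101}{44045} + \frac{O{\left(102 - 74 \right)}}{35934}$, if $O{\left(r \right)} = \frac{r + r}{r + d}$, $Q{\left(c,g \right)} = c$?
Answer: $\frac{73709477}{791356515} \approx 0.093143$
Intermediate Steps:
$d = 18$ ($d = 3 + \left(-1 + 1 \cdot 6\right) 3 = 3 + \left(-1 + 6\right) 3 = 3 + 5 \cdot 3 = 3 + 15 = 18$)
$O{\left(r \right)} = \frac{2 r}{18 + r}$ ($O{\left(r \right)} = \frac{r + r}{r + 18} = \frac{2 r}{18 + r}$)
$\frac{4101}{44045} + \frac{O{\left(102 - 74 \right)}}{35934} = \frac{4101}{44045} + \frac{2 \left(102 - 74\right) \frac{1}{18 + \left(102 - 74\right)}}{35934} = 4101 \cdot \frac{1}{44045} + \frac{2 \left(102 - 74\right)}{18 + \left(102 - 74\right)} \frac{1}{35934} = \frac{4101}{44045} + 2 \cdot 28 \frac{1}{18 + 28} \cdot \frac{1}{35934} = \frac{4101}{44045} + 2 \cdot 28 \cdot \frac{1}{46} \cdot \frac{1}{35934} = \frac{4101}{44045} + \frac{28}{23} \cdot \frac{1}{35934} = \frac{4101}{44045} + \frac{14}{413241} = \frac{73709477}{791356515}$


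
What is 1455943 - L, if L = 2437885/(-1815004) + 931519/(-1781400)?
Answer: 1176857752322372719/808312031400 ≈ 1.4559e+6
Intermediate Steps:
L = -1508389762519/808312031400 (L = 2437885*(-1/1815004) + 931519*(-1/1781400) = -2437885/1815004 - 931519/1781400 = -1508389762519/808312031400 ≈ -1.8661)
1455943 - L = 1455943 - 1*(-1508389762519/808312031400) = 1455943 + 1508389762519/808312031400 = 1176857752322372719/808312031400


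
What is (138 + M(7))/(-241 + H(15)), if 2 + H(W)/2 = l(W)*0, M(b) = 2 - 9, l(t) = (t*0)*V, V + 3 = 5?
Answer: -131/245 ≈ -0.53469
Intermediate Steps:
V = 2 (V = -3 + 5 = 2)
l(t) = 0 (l(t) = (t*0)*2 = 0*2 = 0)
M(b) = -7
H(W) = -4 (H(W) = -4 + 2*(0*0) = -4 + 2*0 = -4 + 0 = -4)
(138 + M(7))/(-241 + H(15)) = (138 - 7)/(-241 - 4) = 131/(-245) = 131*(-1/245) = -131/245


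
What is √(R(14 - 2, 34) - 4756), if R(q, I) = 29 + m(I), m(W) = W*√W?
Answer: √(-4727 + 34*√34) ≈ 67.296*I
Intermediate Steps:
m(W) = W^(3/2)
R(q, I) = 29 + I^(3/2)
√(R(14 - 2, 34) - 4756) = √((29 + 34^(3/2)) - 4756) = √((29 + 34*√34) - 4756) = √(-4727 + 34*√34)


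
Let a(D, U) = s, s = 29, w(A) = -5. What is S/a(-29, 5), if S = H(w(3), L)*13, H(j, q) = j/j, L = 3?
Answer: 13/29 ≈ 0.44828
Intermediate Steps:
a(D, U) = 29
H(j, q) = 1
S = 13 (S = 1*13 = 13)
S/a(-29, 5) = 13/29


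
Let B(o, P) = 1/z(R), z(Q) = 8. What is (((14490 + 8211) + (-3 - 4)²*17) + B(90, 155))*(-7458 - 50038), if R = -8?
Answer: -1353118051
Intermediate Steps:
B(o, P) = ⅛ (B(o, P) = 1/8 = ⅛)
(((14490 + 8211) + (-3 - 4)²*17) + B(90, 155))*(-7458 - 50038) = (((14490 + 8211) + (-3 - 4)²*17) + ⅛)*(-7458 - 50038) = ((22701 + (-7)²*17) + ⅛)*(-57496) = ((22701 + 49*17) + ⅛)*(-57496) = ((22701 + 833) + ⅛)*(-57496) = (23534 + ⅛)*(-57496) = (188273/8)*(-57496) = -1353118051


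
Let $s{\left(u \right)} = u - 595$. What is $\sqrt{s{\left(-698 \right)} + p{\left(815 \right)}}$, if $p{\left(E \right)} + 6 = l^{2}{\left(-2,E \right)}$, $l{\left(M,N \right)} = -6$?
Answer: $i \sqrt{1263} \approx 35.539 i$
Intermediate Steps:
$s{\left(u \right)} = -595 + u$ ($s{\left(u \right)} = u - 595 = -595 + u$)
$p{\left(E \right)} = 30$ ($p{\left(E \right)} = -6 + \left(-6\right)^{2} = -6 + 36 = 30$)
$\sqrt{s{\left(-698 \right)} + p{\left(815 \right)}} = \sqrt{\left(-595 - 698\right) + 30} = \sqrt{-1293 + 30} = \sqrt{-1263} = i \sqrt{1263}$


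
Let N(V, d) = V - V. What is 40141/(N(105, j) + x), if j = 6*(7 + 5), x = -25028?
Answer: -40141/25028 ≈ -1.6038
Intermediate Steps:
j = 72 (j = 6*12 = 72)
N(V, d) = 0
40141/(N(105, j) + x) = 40141/(0 - 25028) = 40141/(-25028) = 40141*(-1/25028) = -40141/25028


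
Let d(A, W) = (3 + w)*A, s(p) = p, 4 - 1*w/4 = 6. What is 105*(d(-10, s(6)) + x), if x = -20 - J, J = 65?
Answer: -3675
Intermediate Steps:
w = -8 (w = 16 - 4*6 = 16 - 24 = -8)
x = -85 (x = -20 - 1*65 = -20 - 65 = -85)
d(A, W) = -5*A (d(A, W) = (3 - 8)*A = -5*A)
105*(d(-10, s(6)) + x) = 105*(-5*(-10) - 85) = 105*(50 - 85) = 105*(-35) = -3675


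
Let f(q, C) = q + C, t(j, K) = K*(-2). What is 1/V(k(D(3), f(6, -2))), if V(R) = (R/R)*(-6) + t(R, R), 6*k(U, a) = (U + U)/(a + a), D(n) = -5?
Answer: -12/67 ≈ -0.17910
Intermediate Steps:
t(j, K) = -2*K
f(q, C) = C + q
k(U, a) = U/(6*a) (k(U, a) = ((U + U)/(a + a))/6 = ((2*U)/((2*a)))/6 = ((2*U)*(1/(2*a)))/6 = (U/a)/6 = U/(6*a))
V(R) = -6 - 2*R (V(R) = (R/R)*(-6) - 2*R = 1*(-6) - 2*R = -6 - 2*R)
1/V(k(D(3), f(6, -2))) = 1/(-6 - (-5)/(3*(-2 + 6))) = 1/(-6 - (-5)/(3*4)) = 1/(-6 - 2*(-5/24)) = 1/(-6 + 5/12) = 1/(-67/12) = -12/67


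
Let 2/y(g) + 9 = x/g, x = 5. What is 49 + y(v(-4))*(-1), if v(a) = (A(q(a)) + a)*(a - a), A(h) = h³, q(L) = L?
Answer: 49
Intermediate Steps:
v(a) = 0 (v(a) = (a³ + a)*(a - a) = (a + a³)*0 = 0)
y(g) = 2/(-9 + 5/g)
49 + y(v(-4))*(-1) = 49 - 2*0/(-5 + 9*0)*(-1) = 49 - 2*0/(-5 + 0)*(-1) = 49 - 2*0/(-5)*(-1) = 49 - 2*0*(-⅕)*(-1) = 49 + 0*(-1) = 49 + 0 = 49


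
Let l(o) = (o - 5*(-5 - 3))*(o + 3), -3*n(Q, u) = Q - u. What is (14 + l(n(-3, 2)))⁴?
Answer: 12386007429376/6561 ≈ 1.8878e+9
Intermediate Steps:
n(Q, u) = -Q/3 + u/3 (n(Q, u) = -(Q - u)/3 = -Q/3 + u/3)
l(o) = (3 + o)*(40 + o) (l(o) = (o - 5*(-8))*(3 + o) = (o + 40)*(3 + o) = (40 + o)*(3 + o) = (3 + o)*(40 + o))
(14 + l(n(-3, 2)))⁴ = (14 + (120 + (-⅓*(-3) + (⅓)*2)² + 43*(-⅓*(-3) + (⅓)*2)))⁴ = (14 + (120 + (1 + ⅔)² + 43*(1 + ⅔)))⁴ = (14 + (120 + (5/3)² + 43*(5/3)))⁴ = (14 + (120 + 25/9 + 215/3))⁴ = (14 + 1750/9)⁴ = (1876/9)⁴ = 12386007429376/6561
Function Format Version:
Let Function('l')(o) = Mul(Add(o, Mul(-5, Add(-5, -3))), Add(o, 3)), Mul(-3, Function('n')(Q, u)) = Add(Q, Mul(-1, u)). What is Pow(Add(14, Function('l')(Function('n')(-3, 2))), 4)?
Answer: Rational(12386007429376, 6561) ≈ 1.8878e+9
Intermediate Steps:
Function('n')(Q, u) = Add(Mul(Rational(-1, 3), Q), Mul(Rational(1, 3), u)) (Function('n')(Q, u) = Mul(Rational(-1, 3), Add(Q, Mul(-1, u))) = Add(Mul(Rational(-1, 3), Q), Mul(Rational(1, 3), u)))
Function('l')(o) = Mul(Add(3, o), Add(40, o)) (Function('l')(o) = Mul(Add(o, Mul(-5, -8)), Add(3, o)) = Mul(Add(o, 40), Add(3, o)) = Mul(Add(40, o), Add(3, o)) = Mul(Add(3, o), Add(40, o)))
Pow(Add(14, Function('l')(Function('n')(-3, 2))), 4) = Pow(Add(14, Add(120, Pow(Add(Mul(Rational(-1, 3), -3), Mul(Rational(1, 3), 2)), 2), Mul(43, Add(Mul(Rational(-1, 3), -3), Mul(Rational(1, 3), 2))))), 4) = Pow(Add(14, Add(120, Pow(Add(1, Rational(2, 3)), 2), Mul(43, Add(1, Rational(2, 3))))), 4) = Pow(Add(14, Add(120, Pow(Rational(5, 3), 2), Mul(43, Rational(5, 3)))), 4) = Pow(Add(14, Add(120, Rational(25, 9), Rational(215, 3))), 4) = Pow(Add(14, Rational(1750, 9)), 4) = Pow(Rational(1876, 9), 4) = Rational(12386007429376, 6561)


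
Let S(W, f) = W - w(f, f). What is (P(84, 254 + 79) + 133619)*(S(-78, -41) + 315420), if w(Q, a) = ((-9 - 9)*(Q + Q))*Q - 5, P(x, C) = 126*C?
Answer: 65992897951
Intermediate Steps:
w(Q, a) = -5 - 36*Q² (w(Q, a) = (-36*Q)*Q - 5 = -36*Q² - 5 = -5 - 36*Q²)
S(W, f) = 5 + W + 36*f² (S(W, f) = W - (-5 - 36*f²) = W + (5 + 36*f²) = 5 + W + 36*f²)
(P(84, 254 + 79) + 133619)*(S(-78, -41) + 315420) = (126*(254 + 79) + 133619)*((5 - 78 + 36*(-41)²) + 315420) = (126*333 + 133619)*((5 - 78 + 36*1681) + 315420) = (41958 + 133619)*((5 - 78 + 60516) + 315420) = 175577*(60443 + 315420) = 175577*375863 = 65992897951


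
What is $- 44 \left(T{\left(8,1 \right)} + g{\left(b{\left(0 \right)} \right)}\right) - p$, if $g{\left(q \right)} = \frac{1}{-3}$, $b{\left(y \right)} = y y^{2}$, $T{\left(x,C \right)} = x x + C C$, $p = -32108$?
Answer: $\frac{87788}{3} \approx 29263.0$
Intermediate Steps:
$T{\left(x,C \right)} = C^{2} + x^{2}$ ($T{\left(x,C \right)} = x^{2} + C^{2} = C^{2} + x^{2}$)
$b{\left(y \right)} = y^{3}$
$g{\left(q \right)} = - \frac{1}{3}$
$- 44 \left(T{\left(8,1 \right)} + g{\left(b{\left(0 \right)} \right)}\right) - p = - 44 \left(\left(1^{2} + 8^{2}\right) - \frac{1}{3}\right) - -32108 = - 44 \left(\left(1 + 64\right) - \frac{1}{3}\right) + 32108 = - 44 \left(65 - \frac{1}{3}\right) + 32108 = \left(-44\right) \frac{194}{3} + 32108 = - \frac{8536}{3} + 32108 = \frac{87788}{3}$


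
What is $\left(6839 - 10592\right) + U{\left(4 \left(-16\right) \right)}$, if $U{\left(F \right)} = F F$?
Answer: $343$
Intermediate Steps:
$U{\left(F \right)} = F^{2}$
$\left(6839 - 10592\right) + U{\left(4 \left(-16\right) \right)} = \left(6839 - 10592\right) + \left(4 \left(-16\right)\right)^{2} = -3753 + \left(-64\right)^{2} = -3753 + 4096 = 343$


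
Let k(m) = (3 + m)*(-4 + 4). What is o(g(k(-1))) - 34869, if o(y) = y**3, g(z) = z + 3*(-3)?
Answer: -35598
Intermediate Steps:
k(m) = 0 (k(m) = (3 + m)*0 = 0)
g(z) = -9 + z (g(z) = z - 9 = -9 + z)
o(g(k(-1))) - 34869 = (-9 + 0)**3 - 34869 = (-9)**3 - 34869 = -729 - 34869 = -35598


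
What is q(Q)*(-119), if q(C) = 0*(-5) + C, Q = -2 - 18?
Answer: 2380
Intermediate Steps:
Q = -20
q(C) = C (q(C) = 0 + C = C)
q(Q)*(-119) = -20*(-119) = 2380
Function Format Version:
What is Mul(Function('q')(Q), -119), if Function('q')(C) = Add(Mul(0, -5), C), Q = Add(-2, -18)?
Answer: 2380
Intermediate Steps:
Q = -20
Function('q')(C) = C (Function('q')(C) = Add(0, C) = C)
Mul(Function('q')(Q), -119) = Mul(-20, -119) = 2380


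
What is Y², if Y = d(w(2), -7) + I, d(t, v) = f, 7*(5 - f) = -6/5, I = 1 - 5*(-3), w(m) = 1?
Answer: 549081/1225 ≈ 448.23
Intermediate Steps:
I = 16 (I = 1 + 15 = 16)
f = 181/35 (f = 5 - (-6)/(7*5) = 5 - ⅐*(-6/5) = 5 + 6/35 = 181/35 ≈ 5.1714)
d(t, v) = 181/35
Y = 741/35 (Y = 181/35 + 16 = 741/35 ≈ 21.171)
Y² = (741/35)² = 549081/1225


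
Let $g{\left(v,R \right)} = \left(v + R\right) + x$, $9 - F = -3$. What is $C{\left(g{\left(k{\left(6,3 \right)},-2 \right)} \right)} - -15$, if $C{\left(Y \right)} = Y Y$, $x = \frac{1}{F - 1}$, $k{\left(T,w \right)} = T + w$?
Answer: $\frac{7899}{121} \approx 65.281$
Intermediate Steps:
$F = 12$ ($F = 9 - -3 = 9 + 3 = 12$)
$x = \frac{1}{11}$ ($x = \frac{1}{12 - 1} = \frac{1}{11} \approx 0.090909$)
$g{\left(v,R \right)} = \frac{1}{11} + R + v$ ($g{\left(v,R \right)} = \left(v + R\right) + \frac{1}{11} = \left(R + v\right) + \frac{1}{11} = \frac{1}{11} + R + v$)
$C{\left(Y \right)} = Y^{2}$
$C{\left(g{\left(k{\left(6,3 \right)},-2 \right)} \right)} - -15 = \left(\frac{1}{11} - 2 + \left(6 + 3\right)\right)^{2} - -15 = \left(\frac{1}{11} - 2 + 9\right)^{2} + 15 = \left(\frac{78}{11}\right)^{2} + 15 = \frac{6084}{121} + 15 = \frac{7899}{121}$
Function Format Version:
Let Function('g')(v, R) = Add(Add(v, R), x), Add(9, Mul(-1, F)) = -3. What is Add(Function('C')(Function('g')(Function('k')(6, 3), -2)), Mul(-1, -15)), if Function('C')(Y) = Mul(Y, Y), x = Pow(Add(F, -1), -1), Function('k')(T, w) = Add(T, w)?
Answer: Rational(7899, 121) ≈ 65.281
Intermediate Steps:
F = 12 (F = Add(9, Mul(-1, -3)) = Add(9, 3) = 12)
x = Rational(1, 11) (x = Pow(Add(12, -1), -1) = Pow(11, -1) = Rational(1, 11) ≈ 0.090909)
Function('g')(v, R) = Add(Rational(1, 11), R, v) (Function('g')(v, R) = Add(Add(v, R), Rational(1, 11)) = Add(Add(R, v), Rational(1, 11)) = Add(Rational(1, 11), R, v))
Function('C')(Y) = Pow(Y, 2)
Add(Function('C')(Function('g')(Function('k')(6, 3), -2)), Mul(-1, -15)) = Add(Pow(Add(Rational(1, 11), -2, Add(6, 3)), 2), Mul(-1, -15)) = Add(Pow(Add(Rational(1, 11), -2, 9), 2), 15) = Add(Pow(Rational(78, 11), 2), 15) = Add(Rational(6084, 121), 15) = Rational(7899, 121)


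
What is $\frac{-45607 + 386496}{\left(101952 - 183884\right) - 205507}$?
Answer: $- \frac{340889}{287439} \approx -1.186$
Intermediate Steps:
$\frac{-45607 + 386496}{\left(101952 - 183884\right) - 205507} = \frac{340889}{\left(101952 - 183884\right) - 205507} = \frac{340889}{-81932 - 205507} = \frac{340889}{-287439} = 340889 \left(- \frac{1}{287439}\right) = - \frac{340889}{287439}$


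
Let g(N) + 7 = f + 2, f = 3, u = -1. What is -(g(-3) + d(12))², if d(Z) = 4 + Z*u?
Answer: -100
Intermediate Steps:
d(Z) = 4 - Z (d(Z) = 4 + Z*(-1) = 4 - Z)
g(N) = -2 (g(N) = -7 + (3 + 2) = -7 + 5 = -2)
-(g(-3) + d(12))² = -(-2 + (4 - 1*12))² = -(-2 + (4 - 12))² = -(-2 - 8)² = -1*(-10)² = -1*100 = -100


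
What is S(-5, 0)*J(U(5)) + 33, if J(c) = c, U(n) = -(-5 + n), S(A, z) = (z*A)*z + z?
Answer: 33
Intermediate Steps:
S(A, z) = z + A*z² (S(A, z) = (A*z)*z + z = A*z² + z = z + A*z²)
U(n) = 5 - n
S(-5, 0)*J(U(5)) + 33 = (0*(1 - 5*0))*(5 - 1*5) + 33 = (0*(1 + 0))*(5 - 5) + 33 = (0*1)*0 + 33 = 0*0 + 33 = 0 + 33 = 33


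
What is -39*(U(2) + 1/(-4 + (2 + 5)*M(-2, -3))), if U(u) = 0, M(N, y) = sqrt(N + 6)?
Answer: -39/10 ≈ -3.9000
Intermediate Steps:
M(N, y) = sqrt(6 + N)
-39*(U(2) + 1/(-4 + (2 + 5)*M(-2, -3))) = -39*(0 + 1/(-4 + (2 + 5)*sqrt(6 - 2))) = -39*(0 + 1/(-4 + 7*sqrt(4))) = -39*(0 + 1/(-4 + 7*2)) = -39*(0 + 1/(-4 + 14)) = -39*(0 + 1/10) = -39*1/10 = -39/10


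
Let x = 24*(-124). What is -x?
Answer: 2976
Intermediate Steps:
x = -2976
-x = -1*(-2976) = 2976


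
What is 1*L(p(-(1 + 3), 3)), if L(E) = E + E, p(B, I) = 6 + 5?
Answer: 22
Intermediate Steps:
p(B, I) = 11
L(E) = 2*E
1*L(p(-(1 + 3), 3)) = 1*(2*11) = 1*22 = 22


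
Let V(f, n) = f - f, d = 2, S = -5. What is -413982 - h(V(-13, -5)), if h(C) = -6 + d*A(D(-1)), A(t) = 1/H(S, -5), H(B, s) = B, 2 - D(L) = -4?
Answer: -2069878/5 ≈ -4.1398e+5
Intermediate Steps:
D(L) = 6 (D(L) = 2 - 1*(-4) = 2 + 4 = 6)
A(t) = -1/5 (A(t) = 1/(-5) = -1/5)
V(f, n) = 0
h(C) = -32/5 (h(C) = -6 + 2*(-1/5) = -6 - 2/5 = -32/5)
-413982 - h(V(-13, -5)) = -413982 - 1*(-32/5) = -413982 + 32/5 = -2069878/5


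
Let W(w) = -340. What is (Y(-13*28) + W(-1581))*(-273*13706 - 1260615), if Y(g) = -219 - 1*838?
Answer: 6988287141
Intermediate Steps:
Y(g) = -1057 (Y(g) = -219 - 838 = -1057)
(Y(-13*28) + W(-1581))*(-273*13706 - 1260615) = (-1057 - 340)*(-273*13706 - 1260615) = -1397*(-3741738 - 1260615) = -1397*(-5002353) = 6988287141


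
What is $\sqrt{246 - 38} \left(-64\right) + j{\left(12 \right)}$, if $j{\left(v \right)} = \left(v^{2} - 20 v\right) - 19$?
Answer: $-115 - 256 \sqrt{13} \approx -1038.0$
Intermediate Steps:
$j{\left(v \right)} = -19 + v^{2} - 20 v$
$\sqrt{246 - 38} \left(-64\right) + j{\left(12 \right)} = \sqrt{246 - 38} \left(-64\right) - \left(259 - 144\right) = \sqrt{208} \left(-64\right) - 115 = 4 \sqrt{13} \left(-64\right) - 115 = - 256 \sqrt{13} - 115 = -115 - 256 \sqrt{13}$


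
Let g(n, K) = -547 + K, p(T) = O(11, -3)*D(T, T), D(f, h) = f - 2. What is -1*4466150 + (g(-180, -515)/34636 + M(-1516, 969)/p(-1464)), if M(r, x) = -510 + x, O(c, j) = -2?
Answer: -113387452640165/25388188 ≈ -4.4662e+6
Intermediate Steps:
D(f, h) = -2 + f
p(T) = 4 - 2*T (p(T) = -2*(-2 + T) = 4 - 2*T)
-1*4466150 + (g(-180, -515)/34636 + M(-1516, 969)/p(-1464)) = -1*4466150 + ((-547 - 515)/34636 + (-510 + 969)/(4 - 2*(-1464))) = -4466150 + (-1062*1/34636 + 459/(4 + 2928)) = -4466150 + (-531/17318 + 459/2932) = -4466150 + 3196035/25388188 = -113387452640165/25388188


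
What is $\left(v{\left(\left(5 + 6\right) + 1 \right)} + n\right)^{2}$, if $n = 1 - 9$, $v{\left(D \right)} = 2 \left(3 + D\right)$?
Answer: $484$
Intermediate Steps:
$v{\left(D \right)} = 6 + 2 D$
$n = -8$
$\left(v{\left(\left(5 + 6\right) + 1 \right)} + n\right)^{2} = \left(\left(6 + 2 \left(\left(5 + 6\right) + 1\right)\right) - 8\right)^{2} = \left(\left(6 + 2 \left(11 + 1\right)\right) - 8\right)^{2} = \left(\left(6 + 2 \cdot 12\right) - 8\right)^{2} = \left(\left(6 + 24\right) - 8\right)^{2} = \left(30 - 8\right)^{2} = 22^{2} = 484$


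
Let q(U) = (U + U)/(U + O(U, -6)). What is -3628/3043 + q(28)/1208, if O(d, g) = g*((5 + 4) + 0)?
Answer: -14264829/11946818 ≈ -1.1940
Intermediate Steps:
O(d, g) = 9*g (O(d, g) = g*(9 + 0) = g*9 = 9*g)
q(U) = 2*U/(-54 + U) (q(U) = (U + U)/(U + 9*(-6)) = (2*U)/(U - 54) = (2*U)/(-54 + U) = 2*U/(-54 + U))
-3628/3043 + q(28)/1208 = -3628/3043 + (2*28/(-54 + 28))/1208 = -3628*1/3043 + (2*28/(-26))*(1/1208) = -3628/3043 + (2*28*(-1/26))*(1/1208) = -3628/3043 - 28/13*1/1208 = -3628/3043 - 7/3926 = -14264829/11946818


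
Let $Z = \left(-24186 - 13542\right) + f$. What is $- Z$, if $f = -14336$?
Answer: $52064$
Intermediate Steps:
$Z = -52064$ ($Z = \left(-24186 - 13542\right) - 14336 = -37728 - 14336 = -52064$)
$- Z = \left(-1\right) \left(-52064\right) = 52064$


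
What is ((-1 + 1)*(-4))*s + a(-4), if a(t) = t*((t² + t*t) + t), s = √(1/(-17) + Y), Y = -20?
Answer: -112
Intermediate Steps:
s = I*√5797/17 (s = √(1/(-17) - 20) = √(-1/17 - 20) = √(-341/17) = I*√5797/17 ≈ 4.4787*I)
a(t) = t*(t + 2*t²) (a(t) = t*((t² + t²) + t) = t*(2*t² + t) = t*(t + 2*t²))
((-1 + 1)*(-4))*s + a(-4) = ((-1 + 1)*(-4))*(I*√5797/17) + (-4)²*(1 + 2*(-4)) = (0*(-4))*(I*√5797/17) + 16*(1 - 8) = 0*(I*√5797/17) + 16*(-7) = 0 - 112 = -112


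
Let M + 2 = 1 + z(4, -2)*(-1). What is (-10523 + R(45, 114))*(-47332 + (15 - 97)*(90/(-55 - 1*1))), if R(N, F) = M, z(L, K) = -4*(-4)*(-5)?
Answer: 492959038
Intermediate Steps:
z(L, K) = -80 (z(L, K) = 16*(-5) = -80)
M = 79 (M = -2 + (1 - 80*(-1)) = -2 + (1 + 80) = -2 + 81 = 79)
R(N, F) = 79
(-10523 + R(45, 114))*(-47332 + (15 - 97)*(90/(-55 - 1*1))) = (-10523 + 79)*(-47332 + (15 - 97)*(90/(-55 - 1*1))) = -10444*(-47332 - 7380/(-55 - 1)) = -10444*(-47332 - 7380/(-56)) = -10444*(-47332 - 7380*(-1)/56) = -10444*(-47332 - 82*(-45/28)) = -10444*(-47332 + 1845/14) = -10444*(-660803/14) = 492959038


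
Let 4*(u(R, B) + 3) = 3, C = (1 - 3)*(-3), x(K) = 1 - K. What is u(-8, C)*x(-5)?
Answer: -27/2 ≈ -13.500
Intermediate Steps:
C = 6 (C = -2*(-3) = 6)
u(R, B) = -9/4 (u(R, B) = -3 + (¼)*3 = -3 + ¾ = -9/4)
u(-8, C)*x(-5) = -9*(1 - 1*(-5))/4 = -9*(1 + 5)/4 = -9/4*6 = -27/2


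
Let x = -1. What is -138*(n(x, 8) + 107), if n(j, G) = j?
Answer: -14628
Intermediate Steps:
-138*(n(x, 8) + 107) = -138*(-1 + 107) = -138*106 = -14628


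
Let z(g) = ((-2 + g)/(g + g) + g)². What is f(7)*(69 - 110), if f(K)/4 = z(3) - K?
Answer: -4469/9 ≈ -496.56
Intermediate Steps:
z(g) = (g + (-2 + g)/(2*g))² (z(g) = ((-2 + g)/((2*g)) + g)² = ((-2 + g)*(1/(2*g)) + g)² = ((-2 + g)/(2*g) + g)² = (g + (-2 + g)/(2*g))²)
f(K) = 361/9 - 4*K (f(K) = 4*((¼)*(-2 + 3 + 2*3²)²/3² - K) = 4*((¼)*(⅑)*(-2 + 3 + 2*9)² - K) = 4*((¼)*(⅑)*(-2 + 3 + 18)² - K) = 4*((¼)*(⅑)*19² - K) = 4*((¼)*(⅑)*361 - K) = 4*(361/36 - K) = 361/9 - 4*K)
f(7)*(69 - 110) = (361/9 - 4*7)*(69 - 110) = (361/9 - 28)*(-41) = (109/9)*(-41) = -4469/9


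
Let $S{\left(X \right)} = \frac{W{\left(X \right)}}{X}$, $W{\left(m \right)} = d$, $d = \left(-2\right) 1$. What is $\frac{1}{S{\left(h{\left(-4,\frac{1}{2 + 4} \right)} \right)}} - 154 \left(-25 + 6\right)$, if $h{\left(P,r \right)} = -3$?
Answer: $\frac{5855}{2} \approx 2927.5$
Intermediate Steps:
$d = -2$
$W{\left(m \right)} = -2$
$S{\left(X \right)} = - \frac{2}{X}$
$\frac{1}{S{\left(h{\left(-4,\frac{1}{2 + 4} \right)} \right)}} - 154 \left(-25 + 6\right) = \frac{1}{\left(-2\right) \frac{1}{-3}} - 154 \left(-25 + 6\right) = \frac{1}{\left(-2\right) \left(- \frac{1}{3}\right)} - -2926 = \frac{1}{\frac{2}{3}} + 2926 = \frac{3}{2} + 2926 = \frac{5855}{2}$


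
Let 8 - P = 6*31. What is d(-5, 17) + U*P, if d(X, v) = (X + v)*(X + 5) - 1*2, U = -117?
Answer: 20824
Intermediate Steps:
P = -178 (P = 8 - 6*31 = 8 - 1*186 = 8 - 186 = -178)
d(X, v) = -2 + (5 + X)*(X + v) (d(X, v) = (X + v)*(5 + X) - 2 = (5 + X)*(X + v) - 2 = -2 + (5 + X)*(X + v))
d(-5, 17) + U*P = (-2 + (-5)² + 5*(-5) + 5*17 - 5*17) - 117*(-178) = (-2 + 25 - 25 + 85 - 85) + 20826 = -2 + 20826 = 20824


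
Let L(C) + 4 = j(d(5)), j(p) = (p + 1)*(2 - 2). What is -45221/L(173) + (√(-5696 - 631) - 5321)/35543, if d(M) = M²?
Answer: 1607268719/142172 + 3*I*√703/35543 ≈ 11305.0 + 0.0022379*I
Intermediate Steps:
j(p) = 0 (j(p) = (1 + p)*0 = 0)
L(C) = -4 (L(C) = -4 + 0 = -4)
-45221/L(173) + (√(-5696 - 631) - 5321)/35543 = -45221/(-4) + (√(-5696 - 631) - 5321)/35543 = -45221*(-¼) + (√(-6327) - 5321)*(1/35543) = 45221/4 + (3*I*√703 - 5321)*(1/35543) = 45221/4 + (-5321 + 3*I*√703)*(1/35543) = 45221/4 + (-5321/35543 + 3*I*√703/35543) = 1607268719/142172 + 3*I*√703/35543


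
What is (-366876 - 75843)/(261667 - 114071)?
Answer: -442719/147596 ≈ -2.9995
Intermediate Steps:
(-366876 - 75843)/(261667 - 114071) = -442719/147596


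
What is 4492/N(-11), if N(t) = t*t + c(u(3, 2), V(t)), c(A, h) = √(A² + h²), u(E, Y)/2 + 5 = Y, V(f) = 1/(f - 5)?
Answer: 139144192/3738879 - 71872*√9217/3738879 ≈ 35.370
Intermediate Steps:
V(f) = 1/(-5 + f)
u(E, Y) = -10 + 2*Y
N(t) = t² + √(36 + (-5 + t)⁻²) (N(t) = t*t + √((-10 + 2*2)² + (1/(-5 + t))²) = t² + √((-10 + 4)² + (-5 + t)⁻²) = t² + √((-6)² + (-5 + t)⁻²) = t² + √(36 + (-5 + t)⁻²))
4492/N(-11) = 4492/((-11)² + √(36 + (-5 - 11)⁻²)) = 4492/(121 + √(36 + (-16)⁻²)) = 4492/(121 + √(36 + 1/256)) = 4492/(121 + √(9217/256)) = 4492/(121 + √9217/16)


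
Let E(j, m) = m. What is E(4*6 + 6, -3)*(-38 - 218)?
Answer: 768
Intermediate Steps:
E(4*6 + 6, -3)*(-38 - 218) = -3*(-38 - 218) = -3*(-256) = 768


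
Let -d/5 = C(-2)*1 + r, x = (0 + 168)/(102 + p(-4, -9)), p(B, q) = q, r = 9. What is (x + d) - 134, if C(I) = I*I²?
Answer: -4253/31 ≈ -137.19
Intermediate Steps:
x = 56/31 (x = (0 + 168)/(102 - 9) = 168/93 = 168*(1/93) = 56/31 ≈ 1.8065)
C(I) = I³
d = -5 (d = -5*((-2)³*1 + 9) = -5*(-8*1 + 9) = -5*(-8 + 9) = -5*1 = -5)
(x + d) - 134 = (56/31 - 5) - 134 = -99/31 - 134 = -4253/31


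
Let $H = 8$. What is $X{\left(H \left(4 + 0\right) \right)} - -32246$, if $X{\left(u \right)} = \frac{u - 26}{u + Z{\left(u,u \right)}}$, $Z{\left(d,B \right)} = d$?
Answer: $\frac{1031875}{32} \approx 32246.0$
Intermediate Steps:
$X{\left(u \right)} = \frac{-26 + u}{2 u}$ ($X{\left(u \right)} = \frac{u - 26}{u + u} = \frac{-26 + u}{2 u}$)
$X{\left(H \left(4 + 0\right) \right)} - -32246 = \frac{-26 + 8 \left(4 + 0\right)}{2 \cdot 8 \left(4 + 0\right)} - -32246 = \frac{-26 + 8 \cdot 4}{2 \cdot 8 \cdot 4} + 32246 = \frac{-26 + 32}{2 \cdot 32} + 32246 = \frac{1}{2} \cdot \frac{1}{32} \cdot 6 + 32246 = \frac{3}{32} + 32246 = \frac{1031875}{32}$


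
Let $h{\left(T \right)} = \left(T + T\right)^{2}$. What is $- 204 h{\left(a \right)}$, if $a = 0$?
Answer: $0$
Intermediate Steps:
$h{\left(T \right)} = 4 T^{2}$ ($h{\left(T \right)} = \left(2 T\right)^{2} = 4 T^{2}$)
$- 204 h{\left(a \right)} = - 204 \cdot 4 \cdot 0^{2} = - 204 \cdot 4 \cdot 0 = \left(-204\right) 0 = 0$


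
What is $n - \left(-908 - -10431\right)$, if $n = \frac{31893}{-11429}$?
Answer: $- \frac{108870260}{11429} \approx -9525.8$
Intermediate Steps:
$n = - \frac{31893}{11429}$ ($n = 31893 \left(- \frac{1}{11429}\right) = - \frac{31893}{11429} \approx -2.7905$)
$n - \left(-908 - -10431\right) = - \frac{31893}{11429} - \left(-908 - -10431\right) = - \frac{31893}{11429} - \left(-908 + 10431\right) = - \frac{31893}{11429} - 9523 = - \frac{108870260}{11429}$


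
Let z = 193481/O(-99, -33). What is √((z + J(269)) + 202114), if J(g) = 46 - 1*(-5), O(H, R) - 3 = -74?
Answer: √1005376614/71 ≈ 446.59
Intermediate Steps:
O(H, R) = -71 (O(H, R) = 3 - 74 = -71)
J(g) = 51 (J(g) = 46 + 5 = 51)
z = -193481/71 (z = 193481/(-71) = 193481*(-1/71) = -193481/71 ≈ -2725.1)
√((z + J(269)) + 202114) = √((-193481/71 + 51) + 202114) = √(-189860/71 + 202114) = √(14160234/71) = √1005376614/71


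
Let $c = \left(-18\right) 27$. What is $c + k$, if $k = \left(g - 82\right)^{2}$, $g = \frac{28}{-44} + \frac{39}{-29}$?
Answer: $\frac{668248254}{101761} \approx 6566.8$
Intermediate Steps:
$g = - \frac{632}{319}$ ($g = 28 \left(- \frac{1}{44}\right) + 39 \left(- \frac{1}{29}\right) = - \frac{7}{11} - \frac{39}{29} = - \frac{632}{319} \approx -1.9812$)
$k = \frac{717704100}{101761}$ ($k = \left(- \frac{632}{319} - 82\right)^{2} = \left(- \frac{26790}{319}\right)^{2} = \frac{717704100}{101761} \approx 7052.8$)
$c = -486$
$c + k = -486 + \frac{717704100}{101761} = \frac{668248254}{101761}$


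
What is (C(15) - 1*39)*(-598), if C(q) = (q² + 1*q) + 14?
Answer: -128570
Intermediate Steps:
C(q) = 14 + q + q² (C(q) = (q² + q) + 14 = (q + q²) + 14 = 14 + q + q²)
(C(15) - 1*39)*(-598) = ((14 + 15 + 15²) - 1*39)*(-598) = ((14 + 15 + 225) - 39)*(-598) = (254 - 39)*(-598) = 215*(-598) = -128570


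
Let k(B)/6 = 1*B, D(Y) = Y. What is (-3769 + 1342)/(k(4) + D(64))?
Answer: -2427/88 ≈ -27.580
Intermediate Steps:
k(B) = 6*B (k(B) = 6*(1*B) = 6*B)
(-3769 + 1342)/(k(4) + D(64)) = (-3769 + 1342)/(6*4 + 64) = -2427/(24 + 64) = -2427/88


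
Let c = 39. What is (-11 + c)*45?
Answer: 1260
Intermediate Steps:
(-11 + c)*45 = (-11 + 39)*45 = 28*45 = 1260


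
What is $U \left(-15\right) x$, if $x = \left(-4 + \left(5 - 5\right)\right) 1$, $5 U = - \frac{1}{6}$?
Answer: $-2$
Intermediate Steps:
$U = - \frac{1}{30}$ ($U = \frac{\left(-1\right) \frac{1}{6}}{5} = \frac{1}{5} \left(- \frac{1}{6}\right) = - \frac{1}{30} \approx -0.033333$)
$x = -4$ ($x = \left(-4 + \left(5 - 5\right)\right) 1 = \left(-4 + 0\right) 1 = \left(-4\right) 1 = -4$)
$U \left(-15\right) x = \left(- \frac{1}{30}\right) \left(-15\right) \left(-4\right) = \frac{1}{2} \left(-4\right) = -2$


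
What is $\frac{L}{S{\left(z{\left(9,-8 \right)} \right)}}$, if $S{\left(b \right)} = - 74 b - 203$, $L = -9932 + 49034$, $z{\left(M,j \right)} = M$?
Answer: $- \frac{39102}{869} \approx -44.997$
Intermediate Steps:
$L = 39102$
$S{\left(b \right)} = -203 - 74 b$
$\frac{L}{S{\left(z{\left(9,-8 \right)} \right)}} = \frac{39102}{-203 - 666} = \frac{39102}{-869} = 39102 \left(- \frac{1}{869}\right) = - \frac{39102}{869}$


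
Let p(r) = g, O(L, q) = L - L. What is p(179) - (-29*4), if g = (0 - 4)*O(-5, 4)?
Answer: 116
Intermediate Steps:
O(L, q) = 0
g = 0 (g = (0 - 4)*0 = -4*0 = 0)
p(r) = 0
p(179) - (-29*4) = 0 - (-29*4) = 0 - (-116) = 0 - 1*(-116) = 0 + 116 = 116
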